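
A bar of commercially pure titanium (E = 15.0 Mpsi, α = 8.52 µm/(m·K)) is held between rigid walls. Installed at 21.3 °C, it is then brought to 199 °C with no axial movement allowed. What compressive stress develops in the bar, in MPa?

E = 15.0 Mpsi = 103.4 GPa.
ΔT = 177.7 K. Constrained thermal stress σ = E·α·ΔT = 103.4×10³ MPa × 8.52×10⁻⁶ × 177.7 = 157 MPa (compressive).

157 MPa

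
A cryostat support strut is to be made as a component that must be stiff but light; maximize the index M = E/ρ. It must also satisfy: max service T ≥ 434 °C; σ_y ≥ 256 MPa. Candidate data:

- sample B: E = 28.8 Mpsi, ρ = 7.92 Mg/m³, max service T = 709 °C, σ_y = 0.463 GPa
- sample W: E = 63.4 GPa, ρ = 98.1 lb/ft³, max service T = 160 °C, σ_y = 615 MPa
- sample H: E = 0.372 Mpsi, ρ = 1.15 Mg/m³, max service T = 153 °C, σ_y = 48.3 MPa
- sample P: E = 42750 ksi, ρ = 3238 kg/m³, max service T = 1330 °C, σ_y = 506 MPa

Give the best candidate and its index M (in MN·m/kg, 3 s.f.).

Screen on constraints: max service T ≥ 434 °C; σ_y ≥ 256 MPa. Survivors: sample B, sample P.
After converting to SI:
  sample B: E = 198.6 GPa, ρ = 7920 kg/m³
  sample P: E = 294.8 GPa, ρ = 3238 kg/m³
  sample P: M = 91.0 MN·m/kg
  sample B: M = 25.1 MN·m/kg
Highest index: sample P.

sample P, M = 91.0 MN·m/kg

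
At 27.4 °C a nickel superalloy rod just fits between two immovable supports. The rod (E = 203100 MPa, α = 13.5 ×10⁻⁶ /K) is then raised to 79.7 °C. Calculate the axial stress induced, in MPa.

143 MPa

E = 203100 MPa = 203.1 GPa.
ΔT = 52.30 K. Constrained thermal stress σ = E·α·ΔT = 203.1×10³ MPa × 13.5×10⁻⁶ × 52.30 = 143 MPa (compressive).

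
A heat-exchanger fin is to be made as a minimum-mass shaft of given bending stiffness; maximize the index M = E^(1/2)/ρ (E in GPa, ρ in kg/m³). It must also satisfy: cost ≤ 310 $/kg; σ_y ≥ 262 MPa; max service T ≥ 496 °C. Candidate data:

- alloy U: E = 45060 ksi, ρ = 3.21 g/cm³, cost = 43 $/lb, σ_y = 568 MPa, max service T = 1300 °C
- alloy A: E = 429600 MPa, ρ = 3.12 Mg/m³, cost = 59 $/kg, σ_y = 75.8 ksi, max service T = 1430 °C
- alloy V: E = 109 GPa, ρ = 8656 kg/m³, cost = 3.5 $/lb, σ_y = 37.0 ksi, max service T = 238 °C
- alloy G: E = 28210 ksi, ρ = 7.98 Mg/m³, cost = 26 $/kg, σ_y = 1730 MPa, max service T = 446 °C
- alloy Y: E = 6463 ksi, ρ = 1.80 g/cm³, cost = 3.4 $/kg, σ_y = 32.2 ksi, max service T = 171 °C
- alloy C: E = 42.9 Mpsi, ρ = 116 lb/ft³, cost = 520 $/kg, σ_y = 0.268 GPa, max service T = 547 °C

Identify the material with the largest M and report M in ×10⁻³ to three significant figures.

Screen on constraints: cost ≤ 310 $/kg; σ_y ≥ 262 MPa; max service T ≥ 496 °C. Survivors: alloy U, alloy A.
After converting to SI:
  alloy U: E = 310.7 GPa, ρ = 3210 kg/m³
  alloy A: E = 429.6 GPa, ρ = 3120 kg/m³
  alloy A: M = 6.64×10⁻³
  alloy U: M = 5.49×10⁻³
Alloy A ranks first.

alloy A, M = 6.64×10⁻³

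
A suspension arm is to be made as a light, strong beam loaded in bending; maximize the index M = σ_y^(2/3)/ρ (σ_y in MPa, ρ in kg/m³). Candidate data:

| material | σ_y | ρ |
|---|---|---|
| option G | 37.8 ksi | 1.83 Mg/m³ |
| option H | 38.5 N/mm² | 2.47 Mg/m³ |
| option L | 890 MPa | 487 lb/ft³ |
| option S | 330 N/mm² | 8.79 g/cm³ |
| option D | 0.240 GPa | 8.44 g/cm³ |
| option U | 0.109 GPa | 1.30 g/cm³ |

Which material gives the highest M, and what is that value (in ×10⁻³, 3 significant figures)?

option G, M = 22.3×10⁻³

Putting every candidate on a common basis:
  option G: σ_y = 260.6 MPa, ρ = 1830 kg/m³
  option H: σ_y = 38.50 MPa, ρ = 2470 kg/m³
  option L: σ_y = 890.0 MPa, ρ = 7801 kg/m³
  option S: σ_y = 330.0 MPa, ρ = 8790 kg/m³
  option D: σ_y = 240.0 MPa, ρ = 8440 kg/m³
  option U: σ_y = 109.0 MPa, ρ = 1300 kg/m³
  option G: M = 22.3×10⁻³
  option U: M = 17.6×10⁻³
  option L: M = 11.9×10⁻³
  option S: M = 5.43×10⁻³
  option H: M = 4.62×10⁻³
  option D: M = 4.58×10⁻³
The maximum is for option G.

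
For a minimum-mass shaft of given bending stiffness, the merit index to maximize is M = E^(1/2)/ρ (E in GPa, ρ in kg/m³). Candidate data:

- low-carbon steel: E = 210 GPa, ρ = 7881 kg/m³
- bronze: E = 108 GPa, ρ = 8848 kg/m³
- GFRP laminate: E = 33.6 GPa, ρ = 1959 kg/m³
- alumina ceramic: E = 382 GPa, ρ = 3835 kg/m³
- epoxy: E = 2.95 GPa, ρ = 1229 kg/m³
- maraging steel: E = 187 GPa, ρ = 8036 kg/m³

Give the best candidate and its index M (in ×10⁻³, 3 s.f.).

Per-candidate index values:
  alumina ceramic: M = 5.10×10⁻³
  GFRP laminate: M = 2.96×10⁻³
  low-carbon steel: M = 1.84×10⁻³
  maraging steel: M = 1.70×10⁻³
  epoxy: M = 1.40×10⁻³
  bronze: M = 1.17×10⁻³
Alumina ceramic has the largest M.

alumina ceramic, M = 5.10×10⁻³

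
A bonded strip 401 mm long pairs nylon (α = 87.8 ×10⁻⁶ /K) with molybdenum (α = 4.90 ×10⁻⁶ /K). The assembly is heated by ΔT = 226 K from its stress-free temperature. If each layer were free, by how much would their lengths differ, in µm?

Δα = |87.8 − 4.90|×10⁻⁶/K = 82.9×10⁻⁶/K.
ΔL_mismatch = Δα·L·ΔT = 82.9×10⁻⁶ × 401.0 mm × 226.0 K = 7510 µm.

7510 µm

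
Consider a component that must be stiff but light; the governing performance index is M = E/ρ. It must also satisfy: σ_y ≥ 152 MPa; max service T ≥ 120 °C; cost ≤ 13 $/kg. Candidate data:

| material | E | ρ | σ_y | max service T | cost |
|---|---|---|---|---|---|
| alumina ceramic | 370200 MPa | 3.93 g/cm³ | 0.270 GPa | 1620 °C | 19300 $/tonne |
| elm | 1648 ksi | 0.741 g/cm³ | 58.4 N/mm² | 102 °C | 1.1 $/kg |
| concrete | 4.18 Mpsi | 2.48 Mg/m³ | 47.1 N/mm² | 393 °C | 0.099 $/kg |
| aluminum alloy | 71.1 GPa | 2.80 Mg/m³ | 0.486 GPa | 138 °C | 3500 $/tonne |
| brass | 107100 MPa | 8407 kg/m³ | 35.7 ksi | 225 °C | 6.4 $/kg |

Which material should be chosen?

aluminum alloy

Screen on constraints: σ_y ≥ 152 MPa; max service T ≥ 120 °C; cost ≤ 13 $/kg. Survivors: aluminum alloy, brass.
In SI units:
  aluminum alloy: E = 71.10 GPa, ρ = 2800 kg/m³
  brass: E = 107.1 GPa, ρ = 8407 kg/m³
  aluminum alloy: M = 25.4 MN·m/kg
  brass: M = 12.7 MN·m/kg
Aluminum alloy ranks first.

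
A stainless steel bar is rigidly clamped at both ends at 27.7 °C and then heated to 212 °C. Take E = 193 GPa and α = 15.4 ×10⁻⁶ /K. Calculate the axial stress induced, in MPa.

548 MPa

ΔT = 184.3 K. Constrained thermal stress σ = E·α·ΔT = 193.0×10³ MPa × 15.4×10⁻⁶ × 184.3 = 548 MPa (compressive).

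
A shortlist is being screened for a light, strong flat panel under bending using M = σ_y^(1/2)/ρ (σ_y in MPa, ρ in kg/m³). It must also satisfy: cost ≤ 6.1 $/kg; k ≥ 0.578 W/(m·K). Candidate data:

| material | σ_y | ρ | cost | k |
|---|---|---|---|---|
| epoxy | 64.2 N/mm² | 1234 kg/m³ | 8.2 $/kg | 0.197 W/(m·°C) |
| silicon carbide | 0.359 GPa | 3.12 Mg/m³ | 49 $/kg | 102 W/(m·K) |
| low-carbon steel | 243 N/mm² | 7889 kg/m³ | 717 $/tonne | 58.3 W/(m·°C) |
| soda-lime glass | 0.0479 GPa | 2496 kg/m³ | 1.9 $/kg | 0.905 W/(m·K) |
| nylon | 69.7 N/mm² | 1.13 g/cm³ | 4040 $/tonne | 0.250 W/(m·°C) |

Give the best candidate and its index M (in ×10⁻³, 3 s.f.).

soda-lime glass, M = 2.77×10⁻³

Screen on constraints: cost ≤ 6.1 $/kg; k ≥ 0.578 W/(m·K). Survivors: low-carbon steel, soda-lime glass.
In SI units:
  low-carbon steel: σ_y = 243.0 MPa, ρ = 7889 kg/m³
  soda-lime glass: σ_y = 47.90 MPa, ρ = 2496 kg/m³
  soda-lime glass: M = 2.77×10⁻³
  low-carbon steel: M = 1.98×10⁻³
Highest index: soda-lime glass.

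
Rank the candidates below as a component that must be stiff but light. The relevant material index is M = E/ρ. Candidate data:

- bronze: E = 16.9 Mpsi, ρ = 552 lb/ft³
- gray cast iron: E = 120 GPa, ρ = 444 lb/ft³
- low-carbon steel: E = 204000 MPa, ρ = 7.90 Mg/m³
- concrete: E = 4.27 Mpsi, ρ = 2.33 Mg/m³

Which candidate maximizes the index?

low-carbon steel

After converting to SI:
  bronze: E = 116.5 GPa, ρ = 8842 kg/m³
  gray cast iron: E = 120.0 GPa, ρ = 7112 kg/m³
  low-carbon steel: E = 204.0 GPa, ρ = 7900 kg/m³
  concrete: E = 29.44 GPa, ρ = 2330 kg/m³
  low-carbon steel: M = 25.8 MN·m/kg
  gray cast iron: M = 16.9 MN·m/kg
  bronze: M = 13.2 MN·m/kg
  concrete: M = 12.6 MN·m/kg
Highest index: low-carbon steel.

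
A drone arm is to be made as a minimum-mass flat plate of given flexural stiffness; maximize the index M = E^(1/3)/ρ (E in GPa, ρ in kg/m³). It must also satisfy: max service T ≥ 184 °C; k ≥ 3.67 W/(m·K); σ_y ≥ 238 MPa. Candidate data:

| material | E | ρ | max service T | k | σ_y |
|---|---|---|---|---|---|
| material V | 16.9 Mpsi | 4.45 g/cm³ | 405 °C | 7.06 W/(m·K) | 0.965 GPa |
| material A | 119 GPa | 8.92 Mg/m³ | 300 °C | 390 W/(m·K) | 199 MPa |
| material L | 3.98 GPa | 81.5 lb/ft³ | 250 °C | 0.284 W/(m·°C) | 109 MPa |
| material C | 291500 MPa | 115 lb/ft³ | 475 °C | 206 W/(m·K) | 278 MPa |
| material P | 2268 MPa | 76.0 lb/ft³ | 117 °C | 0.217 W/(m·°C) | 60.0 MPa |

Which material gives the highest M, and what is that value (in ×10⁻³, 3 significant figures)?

Screen on constraints: max service T ≥ 184 °C; k ≥ 3.67 W/(m·K); σ_y ≥ 238 MPa. Survivors: material V, material C.
After converting to SI:
  material V: E = 116.5 GPa, ρ = 4450 kg/m³
  material C: E = 291.5 GPa, ρ = 1842 kg/m³
  material C: M = 3.60×10⁻³
  material V: M = 1.10×10⁻³
Material C ranks first.

material C, M = 3.60×10⁻³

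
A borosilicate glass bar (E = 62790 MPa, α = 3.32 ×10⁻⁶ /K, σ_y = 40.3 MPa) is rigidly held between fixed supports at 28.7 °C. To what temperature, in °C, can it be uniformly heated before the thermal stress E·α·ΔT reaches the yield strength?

222 °C

E = 62790 MPa = 62.79 GPa.
E·α·ΔT = 40.30 MPa ⇒ ΔT = 40.30 / (62.79×10³ × 3.32×10⁻⁶) = 193.3 K.
T = 28.7 + 193.3 = 222.0 °C.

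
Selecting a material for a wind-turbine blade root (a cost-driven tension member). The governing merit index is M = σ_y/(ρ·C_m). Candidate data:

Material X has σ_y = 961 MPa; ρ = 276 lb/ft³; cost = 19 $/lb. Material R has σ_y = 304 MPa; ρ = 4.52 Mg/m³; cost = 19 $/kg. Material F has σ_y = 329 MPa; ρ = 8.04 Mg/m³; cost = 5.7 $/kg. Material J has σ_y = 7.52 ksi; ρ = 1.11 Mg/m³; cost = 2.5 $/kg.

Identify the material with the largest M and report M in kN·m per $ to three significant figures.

material J, M = 18.7 kN·m per $

In SI units:
  material X: σ_y = 961.0 MPa, ρ = 4421 kg/m³, cost = 41.89 $/kg
  material R: σ_y = 304.0 MPa, ρ = 4520 kg/m³, cost = 19.00 $/kg
  material F: σ_y = 329.0 MPa, ρ = 8040 kg/m³, cost = 5.700 $/kg
  material J: σ_y = 51.85 MPa, ρ = 1110 kg/m³, cost = 2.500 $/kg
  material J: M = 18.7 kN·m per $
  material F: M = 7.18 kN·m per $
  material X: M = 5.19 kN·m per $
  material R: M = 3.54 kN·m per $
Material J ranks first.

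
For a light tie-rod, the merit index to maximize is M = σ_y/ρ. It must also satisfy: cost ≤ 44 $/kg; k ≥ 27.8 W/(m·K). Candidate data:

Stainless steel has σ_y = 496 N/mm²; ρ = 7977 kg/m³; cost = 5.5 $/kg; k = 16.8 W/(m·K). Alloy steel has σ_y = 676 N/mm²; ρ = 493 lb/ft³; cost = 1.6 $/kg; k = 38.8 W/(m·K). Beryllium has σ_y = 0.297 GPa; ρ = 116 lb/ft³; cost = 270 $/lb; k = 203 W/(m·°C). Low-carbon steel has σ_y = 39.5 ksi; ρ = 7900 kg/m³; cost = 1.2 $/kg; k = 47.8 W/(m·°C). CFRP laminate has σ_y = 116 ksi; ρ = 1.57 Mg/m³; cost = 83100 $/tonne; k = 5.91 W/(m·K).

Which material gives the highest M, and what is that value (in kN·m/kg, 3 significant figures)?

alloy steel, M = 85.6 kN·m/kg

Screen on constraints: cost ≤ 44 $/kg; k ≥ 27.8 W/(m·K). Survivors: alloy steel, low-carbon steel.
After converting to SI:
  alloy steel: σ_y = 676.0 MPa, ρ = 7897 kg/m³
  low-carbon steel: σ_y = 272.3 MPa, ρ = 7900 kg/m³
  alloy steel: M = 85.6 kN·m/kg
  low-carbon steel: M = 34.5 kN·m/kg
Highest index: alloy steel.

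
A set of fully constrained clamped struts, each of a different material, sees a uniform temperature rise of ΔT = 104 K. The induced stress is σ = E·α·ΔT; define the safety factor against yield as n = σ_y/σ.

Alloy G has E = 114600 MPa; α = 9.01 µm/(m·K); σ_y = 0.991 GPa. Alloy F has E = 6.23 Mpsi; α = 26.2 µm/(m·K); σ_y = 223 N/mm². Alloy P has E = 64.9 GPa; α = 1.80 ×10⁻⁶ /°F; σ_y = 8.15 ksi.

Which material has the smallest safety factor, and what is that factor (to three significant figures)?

With everything in SI (GPa, ×10⁻⁶/K, MPa):
  alloy G: E = 114.6, α = 9.01, σ_y = 991.0 → σ = 107 MPa, n = 9.23
  alloy F: E = 42.95, α = 26.2, σ_y = 223.0 → σ = 117 MPa, n = 1.91
  alloy P: E = 64.90, α = 3.24, σ_y = 56.19 → σ = 21.9 MPa, n = 2.57
The minimum is alloy F at n = 1.91.

alloy F, n = 1.91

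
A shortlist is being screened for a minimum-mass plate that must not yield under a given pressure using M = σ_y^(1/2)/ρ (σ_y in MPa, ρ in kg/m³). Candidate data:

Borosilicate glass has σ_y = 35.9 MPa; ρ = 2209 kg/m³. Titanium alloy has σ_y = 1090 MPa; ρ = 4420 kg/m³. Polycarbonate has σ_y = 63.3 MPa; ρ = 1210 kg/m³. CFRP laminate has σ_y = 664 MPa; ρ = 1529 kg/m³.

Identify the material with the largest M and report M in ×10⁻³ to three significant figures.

CFRP laminate, M = 16.9×10⁻³

Per-candidate index values:
  CFRP laminate: M = 16.9×10⁻³
  titanium alloy: M = 7.47×10⁻³
  polycarbonate: M = 6.58×10⁻³
  borosilicate glass: M = 2.71×10⁻³
The maximum is for CFRP laminate.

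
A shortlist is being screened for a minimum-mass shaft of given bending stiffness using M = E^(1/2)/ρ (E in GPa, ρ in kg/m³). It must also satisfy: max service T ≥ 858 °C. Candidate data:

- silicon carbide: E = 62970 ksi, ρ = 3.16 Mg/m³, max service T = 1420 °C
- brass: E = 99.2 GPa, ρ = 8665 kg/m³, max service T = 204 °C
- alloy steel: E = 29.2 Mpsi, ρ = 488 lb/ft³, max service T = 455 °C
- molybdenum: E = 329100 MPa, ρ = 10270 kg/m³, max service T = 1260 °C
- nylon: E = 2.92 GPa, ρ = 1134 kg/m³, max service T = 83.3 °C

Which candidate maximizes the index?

silicon carbide

Screen on constraints: max service T ≥ 858 °C. Survivors: silicon carbide, molybdenum.
In SI units:
  silicon carbide: E = 434.2 GPa, ρ = 3160 kg/m³
  molybdenum: E = 329.1 GPa, ρ = 10270 kg/m³
  silicon carbide: M = 6.59×10⁻³
  molybdenum: M = 1.77×10⁻³
Silicon carbide ranks first.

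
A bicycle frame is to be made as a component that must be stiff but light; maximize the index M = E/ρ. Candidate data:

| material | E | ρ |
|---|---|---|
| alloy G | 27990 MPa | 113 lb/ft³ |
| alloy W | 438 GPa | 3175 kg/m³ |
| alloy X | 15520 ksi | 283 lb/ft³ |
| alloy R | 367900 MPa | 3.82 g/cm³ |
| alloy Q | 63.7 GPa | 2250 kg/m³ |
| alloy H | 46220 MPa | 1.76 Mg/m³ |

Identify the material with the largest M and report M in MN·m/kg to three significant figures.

Putting every candidate on a common basis:
  alloy G: E = 27.99 GPa, ρ = 1810 kg/m³
  alloy W: E = 438.0 GPa, ρ = 3175 kg/m³
  alloy X: E = 107.0 GPa, ρ = 4533 kg/m³
  alloy R: E = 367.9 GPa, ρ = 3820 kg/m³
  alloy Q: E = 63.70 GPa, ρ = 2250 kg/m³
  alloy H: E = 46.22 GPa, ρ = 1760 kg/m³
  alloy W: M = 138 MN·m/kg
  alloy R: M = 96.3 MN·m/kg
  alloy Q: M = 28.3 MN·m/kg
  alloy H: M = 26.3 MN·m/kg
  alloy X: M = 23.6 MN·m/kg
  alloy G: M = 15.5 MN·m/kg
Highest index: alloy W.

alloy W, M = 138 MN·m/kg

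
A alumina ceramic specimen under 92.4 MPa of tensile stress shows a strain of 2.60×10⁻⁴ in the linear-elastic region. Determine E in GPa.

355 GPa

E = σ/ε = 92.4 MPa / 2.60×10⁻⁴ = 355400 MPa = 355 GPa.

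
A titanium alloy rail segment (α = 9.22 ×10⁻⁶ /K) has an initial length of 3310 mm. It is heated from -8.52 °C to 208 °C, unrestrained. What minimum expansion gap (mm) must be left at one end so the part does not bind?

6.61 mm

ΔT = 208 − (-8.52) = 216.5 K.
ΔL = α·L₀·ΔT = 9.22×10⁻⁶ × 3310 mm × 216.5 K = 6.61 mm.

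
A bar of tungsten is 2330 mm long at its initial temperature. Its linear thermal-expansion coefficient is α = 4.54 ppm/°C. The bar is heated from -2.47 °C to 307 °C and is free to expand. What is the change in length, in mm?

ΔT = 307 − (-2.47) = 309.5 K.
ΔL = α·L₀·ΔT = 4.54×10⁻⁶ × 2330 mm × 309.5 K = 3.27 mm.

3.27 mm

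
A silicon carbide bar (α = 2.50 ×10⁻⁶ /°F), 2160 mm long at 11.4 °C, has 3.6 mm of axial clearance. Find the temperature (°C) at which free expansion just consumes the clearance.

α = 2.50×10⁻⁶/°F × 9/5 = 4.50×10⁻⁶/K.
α·L₀·ΔT = 3.6 mm ⇒ ΔT = 3.6 / (4.50×10⁻⁶ × 2160.0) = 370.4 K.
T = 11.4 + 370.4 = 381.8 °C.

382 °C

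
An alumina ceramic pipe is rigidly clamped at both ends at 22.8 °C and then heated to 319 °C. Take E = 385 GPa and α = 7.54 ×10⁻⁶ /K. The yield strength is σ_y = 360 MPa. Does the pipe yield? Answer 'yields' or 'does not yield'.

ΔT = 296.2 K. Constrained thermal stress σ = E·α·ΔT = 385.0×10³ MPa × 7.54×10⁻⁶ × 296.2 = 860 MPa (compressive).
Compare to σ_y = 360 MPa: σ ≥ σ_y, so it yields.

yields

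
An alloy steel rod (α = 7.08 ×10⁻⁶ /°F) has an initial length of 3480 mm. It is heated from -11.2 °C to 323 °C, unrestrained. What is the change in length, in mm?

Convert α: 7.08×10⁻⁶/°F × (9/5) = 12.7×10⁻⁶/K.
ΔT = 323 − (-11.2) = 334.2 K.
ΔL = α·L₀·ΔT = 12.7×10⁻⁶ × 3480 mm × 334.2 K = 14.8 mm.

14.8 mm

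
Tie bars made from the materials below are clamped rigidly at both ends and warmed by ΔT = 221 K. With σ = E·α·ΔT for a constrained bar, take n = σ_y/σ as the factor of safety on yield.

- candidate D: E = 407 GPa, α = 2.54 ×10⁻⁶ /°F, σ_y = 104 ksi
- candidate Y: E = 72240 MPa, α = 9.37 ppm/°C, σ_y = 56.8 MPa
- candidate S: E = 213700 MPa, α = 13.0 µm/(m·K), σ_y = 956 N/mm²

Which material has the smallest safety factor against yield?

Per material, after unit conversion:
  candidate D: E = 407.0, α = 4.57, σ_y = 717.1 → σ = 411 MPa, n = 1.74
  candidate Y: E = 72.24, α = 9.37, σ_y = 56.80 → σ = 150 MPa, n = 0.380
  candidate S: E = 213.7, α = 13.0, σ_y = 956.0 → σ = 614 MPa, n = 1.56
Smallest n: candidate Y with n = 0.380.

candidate Y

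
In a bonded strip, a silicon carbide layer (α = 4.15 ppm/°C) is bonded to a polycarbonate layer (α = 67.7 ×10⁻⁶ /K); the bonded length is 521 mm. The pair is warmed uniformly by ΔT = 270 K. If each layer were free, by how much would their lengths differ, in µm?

Δα = |4.15 − 67.7|×10⁻⁶/K = 63.6×10⁻⁶/K.
ΔL_mismatch = Δα·L·ΔT = 63.6×10⁻⁶ × 521.0 mm × 270.0 K = 8940 µm.

8940 µm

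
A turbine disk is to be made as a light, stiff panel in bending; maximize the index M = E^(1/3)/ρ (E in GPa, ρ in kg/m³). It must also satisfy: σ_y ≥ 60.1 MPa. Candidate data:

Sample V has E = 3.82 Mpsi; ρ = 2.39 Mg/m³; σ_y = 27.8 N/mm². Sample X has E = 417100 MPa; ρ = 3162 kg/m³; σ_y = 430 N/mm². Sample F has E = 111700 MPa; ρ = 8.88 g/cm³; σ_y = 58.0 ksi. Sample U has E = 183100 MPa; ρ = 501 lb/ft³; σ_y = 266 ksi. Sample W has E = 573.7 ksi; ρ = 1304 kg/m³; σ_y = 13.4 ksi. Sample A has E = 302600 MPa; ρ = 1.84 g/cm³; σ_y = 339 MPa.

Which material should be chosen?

Screen on constraints: σ_y ≥ 60.1 MPa. Survivors: sample X, sample F, sample U, sample W, sample A.
Putting every candidate on a common basis:
  sample X: E = 417.1 GPa, ρ = 3162 kg/m³
  sample F: E = 111.7 GPa, ρ = 8880 kg/m³
  sample U: E = 183.1 GPa, ρ = 8025 kg/m³
  sample W: E = 3.956 GPa, ρ = 1304 kg/m³
  sample A: E = 302.6 GPa, ρ = 1840 kg/m³
  sample A: M = 3.65×10⁻³
  sample X: M = 2.36×10⁻³
  sample W: M = 1.21×10⁻³
  sample U: M = 0.708×10⁻³
  sample F: M = 0.542×10⁻³
The maximum is for sample A.

sample A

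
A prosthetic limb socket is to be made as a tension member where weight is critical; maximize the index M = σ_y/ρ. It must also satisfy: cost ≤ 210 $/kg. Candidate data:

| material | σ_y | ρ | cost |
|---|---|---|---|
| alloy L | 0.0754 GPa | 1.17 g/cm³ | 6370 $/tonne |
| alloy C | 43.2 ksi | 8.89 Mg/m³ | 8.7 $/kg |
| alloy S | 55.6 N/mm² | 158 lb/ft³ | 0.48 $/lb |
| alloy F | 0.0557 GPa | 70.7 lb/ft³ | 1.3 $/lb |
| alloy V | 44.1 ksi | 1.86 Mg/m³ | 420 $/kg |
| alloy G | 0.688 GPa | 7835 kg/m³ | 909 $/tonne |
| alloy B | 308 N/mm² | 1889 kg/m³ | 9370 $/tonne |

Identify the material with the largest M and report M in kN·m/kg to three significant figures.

alloy B, M = 163 kN·m/kg

Screen on constraints: cost ≤ 210 $/kg. Survivors: alloy L, alloy C, alloy S, alloy F, alloy G, alloy B.
Convert each candidate to consistent units, then evaluate M:
  alloy L: σ_y = 75.40 MPa, ρ = 1170 kg/m³
  alloy C: σ_y = 297.9 MPa, ρ = 8890 kg/m³
  alloy S: σ_y = 55.60 MPa, ρ = 2531 kg/m³
  alloy F: σ_y = 55.70 MPa, ρ = 1133 kg/m³
  alloy G: σ_y = 688.0 MPa, ρ = 7835 kg/m³
  alloy B: σ_y = 308.0 MPa, ρ = 1889 kg/m³
  alloy B: M = 163 kN·m/kg
  alloy G: M = 87.8 kN·m/kg
  alloy L: M = 64.4 kN·m/kg
  alloy F: M = 49.2 kN·m/kg
  alloy C: M = 33.5 kN·m/kg
  alloy S: M = 22.0 kN·m/kg
Alloy B has the largest M.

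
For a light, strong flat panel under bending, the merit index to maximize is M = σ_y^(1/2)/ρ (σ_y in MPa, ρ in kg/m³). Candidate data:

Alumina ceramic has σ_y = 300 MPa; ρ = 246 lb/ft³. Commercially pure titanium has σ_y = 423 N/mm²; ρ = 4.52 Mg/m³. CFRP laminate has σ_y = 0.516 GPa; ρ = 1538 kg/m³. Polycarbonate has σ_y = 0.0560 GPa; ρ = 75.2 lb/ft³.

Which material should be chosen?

CFRP laminate

Putting every candidate on a common basis:
  alumina ceramic: σ_y = 300.0 MPa, ρ = 3941 kg/m³
  commercially pure titanium: σ_y = 423.0 MPa, ρ = 4520 kg/m³
  CFRP laminate: σ_y = 516.0 MPa, ρ = 1538 kg/m³
  polycarbonate: σ_y = 56.00 MPa, ρ = 1205 kg/m³
  CFRP laminate: M = 14.8×10⁻³
  polycarbonate: M = 6.21×10⁻³
  commercially pure titanium: M = 4.55×10⁻³
  alumina ceramic: M = 4.40×10⁻³
The maximum is for CFRP laminate.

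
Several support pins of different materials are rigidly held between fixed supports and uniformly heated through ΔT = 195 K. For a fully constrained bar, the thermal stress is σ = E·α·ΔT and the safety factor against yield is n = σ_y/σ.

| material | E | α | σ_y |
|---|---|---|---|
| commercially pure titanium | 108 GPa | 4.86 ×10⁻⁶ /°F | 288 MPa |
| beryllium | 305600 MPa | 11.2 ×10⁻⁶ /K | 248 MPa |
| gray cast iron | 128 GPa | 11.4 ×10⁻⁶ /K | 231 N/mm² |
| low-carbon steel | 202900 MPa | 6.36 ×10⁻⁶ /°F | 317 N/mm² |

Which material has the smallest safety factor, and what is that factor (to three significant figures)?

beryllium, n = 0.372

Per material, after unit conversion:
  commercially pure titanium: E = 108.0, α = 8.75, σ_y = 288.0 → σ = 184 MPa, n = 1.56
  beryllium: E = 305.6, α = 11.2, σ_y = 248.0 → σ = 667 MPa, n = 0.372
  gray cast iron: E = 128.0, α = 11.4, σ_y = 231.0 → σ = 285 MPa, n = 0.812
  low-carbon steel: E = 202.9, α = 11.4, σ_y = 317.0 → σ = 453 MPa, n = 0.700
Smallest n: beryllium with n = 0.372.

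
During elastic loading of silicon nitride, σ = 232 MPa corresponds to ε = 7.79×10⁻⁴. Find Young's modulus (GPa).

E = σ/ε = 232 MPa / 7.79×10⁻⁴ = 297800 MPa = 298 GPa.

298 GPa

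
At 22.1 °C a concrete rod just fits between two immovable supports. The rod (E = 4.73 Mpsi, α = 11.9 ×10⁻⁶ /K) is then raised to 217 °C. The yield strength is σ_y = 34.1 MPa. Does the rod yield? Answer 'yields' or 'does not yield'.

yields

E = 4.73 Mpsi = 32.61 GPa.
ΔT = 194.9 K. Constrained thermal stress σ = E·α·ΔT = 32.61×10³ MPa × 11.9×10⁻⁶ × 194.9 = 75.6 MPa (compressive).
Compare to σ_y = 34.1 MPa: σ ≥ σ_y, so it yields.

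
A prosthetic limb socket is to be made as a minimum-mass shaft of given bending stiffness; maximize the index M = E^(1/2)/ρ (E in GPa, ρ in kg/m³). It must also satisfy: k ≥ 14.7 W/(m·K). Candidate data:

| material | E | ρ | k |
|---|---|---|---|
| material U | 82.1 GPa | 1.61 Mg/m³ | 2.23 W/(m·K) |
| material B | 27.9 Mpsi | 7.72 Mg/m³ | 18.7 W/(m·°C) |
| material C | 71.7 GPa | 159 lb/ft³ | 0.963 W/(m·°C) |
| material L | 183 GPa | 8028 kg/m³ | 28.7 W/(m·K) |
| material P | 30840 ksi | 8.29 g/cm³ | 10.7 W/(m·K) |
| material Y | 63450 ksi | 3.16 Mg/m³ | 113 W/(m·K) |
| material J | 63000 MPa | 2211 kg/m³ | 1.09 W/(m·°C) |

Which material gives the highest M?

material Y

Screen on constraints: k ≥ 14.7 W/(m·K). Survivors: material B, material L, material Y.
Normalizing units and computing the index:
  material B: E = 192.4 GPa, ρ = 7720 kg/m³
  material L: E = 183.0 GPa, ρ = 8028 kg/m³
  material Y: E = 437.5 GPa, ρ = 3160 kg/m³
  material Y: M = 6.62×10⁻³
  material B: M = 1.80×10⁻³
  material L: M = 1.69×10⁻³
Material Y ranks first.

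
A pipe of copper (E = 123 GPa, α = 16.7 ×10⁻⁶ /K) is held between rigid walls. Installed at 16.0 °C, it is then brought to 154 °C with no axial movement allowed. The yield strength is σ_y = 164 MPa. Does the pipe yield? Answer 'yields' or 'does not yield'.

yields

ΔT = 138.0 K. Constrained thermal stress σ = E·α·ΔT = 123.0×10³ MPa × 16.7×10⁻⁶ × 138.0 = 283 MPa (compressive).
Compare to σ_y = 164 MPa: σ ≥ σ_y, so it yields.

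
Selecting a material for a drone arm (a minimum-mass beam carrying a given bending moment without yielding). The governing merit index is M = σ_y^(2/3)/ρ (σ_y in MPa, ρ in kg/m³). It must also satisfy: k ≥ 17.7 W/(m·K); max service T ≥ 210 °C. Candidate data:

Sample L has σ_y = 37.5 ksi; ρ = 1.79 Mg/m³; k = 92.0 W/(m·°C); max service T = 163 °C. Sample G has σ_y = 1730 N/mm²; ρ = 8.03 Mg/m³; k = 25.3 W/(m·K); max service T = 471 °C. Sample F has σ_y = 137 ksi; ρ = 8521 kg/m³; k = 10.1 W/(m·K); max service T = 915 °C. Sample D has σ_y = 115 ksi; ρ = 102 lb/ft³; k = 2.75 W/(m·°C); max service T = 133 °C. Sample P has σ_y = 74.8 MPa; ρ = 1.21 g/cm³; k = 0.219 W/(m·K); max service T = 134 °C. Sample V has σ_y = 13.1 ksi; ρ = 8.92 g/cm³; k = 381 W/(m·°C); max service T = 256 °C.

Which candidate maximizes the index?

sample G

Screen on constraints: k ≥ 17.7 W/(m·K); max service T ≥ 210 °C. Survivors: sample G, sample V.
After converting to SI:
  sample G: σ_y = 1730 MPa, ρ = 8030 kg/m³
  sample V: σ_y = 90.32 MPa, ρ = 8920 kg/m³
  sample G: M = 17.9×10⁻³
  sample V: M = 2.26×10⁻³
Sample G ranks first.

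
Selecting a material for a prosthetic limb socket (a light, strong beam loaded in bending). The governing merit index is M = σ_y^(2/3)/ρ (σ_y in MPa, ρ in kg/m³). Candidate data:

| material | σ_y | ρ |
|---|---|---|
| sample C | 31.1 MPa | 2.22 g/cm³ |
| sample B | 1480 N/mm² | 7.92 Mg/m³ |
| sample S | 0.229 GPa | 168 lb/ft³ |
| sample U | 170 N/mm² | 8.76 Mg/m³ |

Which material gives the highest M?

sample B

Convert each candidate to consistent units, then evaluate M:
  sample C: σ_y = 31.10 MPa, ρ = 2220 kg/m³
  sample B: σ_y = 1480 MPa, ρ = 7920 kg/m³
  sample S: σ_y = 229.0 MPa, ρ = 2691 kg/m³
  sample U: σ_y = 170.0 MPa, ρ = 8760 kg/m³
  sample B: M = 16.4×10⁻³
  sample S: M = 13.9×10⁻³
  sample C: M = 4.45×10⁻³
  sample U: M = 3.50×10⁻³
Highest index: sample B.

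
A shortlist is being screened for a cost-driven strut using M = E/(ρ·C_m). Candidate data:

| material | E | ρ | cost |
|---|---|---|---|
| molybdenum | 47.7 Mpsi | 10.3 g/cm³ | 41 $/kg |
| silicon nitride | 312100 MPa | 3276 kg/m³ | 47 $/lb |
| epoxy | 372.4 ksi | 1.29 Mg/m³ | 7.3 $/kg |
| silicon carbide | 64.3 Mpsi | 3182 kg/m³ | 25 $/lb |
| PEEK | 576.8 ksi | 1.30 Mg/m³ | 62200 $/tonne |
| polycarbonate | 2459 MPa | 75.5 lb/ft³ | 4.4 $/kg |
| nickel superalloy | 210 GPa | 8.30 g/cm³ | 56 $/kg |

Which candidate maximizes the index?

Convert each candidate to consistent units, then evaluate M:
  molybdenum: E = 328.9 GPa, ρ = 10300 kg/m³, cost = 41.00 $/kg
  silicon nitride: E = 312.1 GPa, ρ = 3276 kg/m³, cost = 103.6 $/kg
  epoxy: E = 2.568 GPa, ρ = 1290 kg/m³, cost = 7.300 $/kg
  silicon carbide: E = 443.3 GPa, ρ = 3182 kg/m³, cost = 55.11 $/kg
  PEEK: E = 3.977 GPa, ρ = 1300 kg/m³, cost = 62.20 $/kg
  polycarbonate: E = 2.459 GPa, ρ = 1209 kg/m³, cost = 4.400 $/kg
  nickel superalloy: E = 210.0 GPa, ρ = 8300 kg/m³, cost = 56.00 $/kg
  silicon carbide: M = 2.53 MN·m per $
  silicon nitride: M = 0.919 MN·m per $
  molybdenum: M = 0.779 MN·m per $
  polycarbonate: M = 0.462 MN·m per $
  nickel superalloy: M = 0.452 MN·m per $
  epoxy: M = 0.273 MN·m per $
  PEEK: M = 0.0492 MN·m per $
Silicon carbide ranks first.

silicon carbide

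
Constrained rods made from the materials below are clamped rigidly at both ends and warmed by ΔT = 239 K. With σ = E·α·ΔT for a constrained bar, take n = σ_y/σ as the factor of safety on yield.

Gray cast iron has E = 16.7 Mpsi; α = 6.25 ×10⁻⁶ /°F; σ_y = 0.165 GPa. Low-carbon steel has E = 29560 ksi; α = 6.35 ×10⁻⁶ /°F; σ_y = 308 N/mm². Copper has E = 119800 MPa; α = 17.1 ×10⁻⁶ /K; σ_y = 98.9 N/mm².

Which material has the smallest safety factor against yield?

copper

With everything in SI (GPa, ×10⁻⁶/K, MPa):
  gray cast iron: E = 115.1, α = 11.2, σ_y = 165.0 → σ = 310 MPa, n = 0.533
  low-carbon steel: E = 203.8, α = 11.4, σ_y = 308.0 → σ = 557 MPa, n = 0.553
  copper: E = 119.8, α = 17.1, σ_y = 98.90 → σ = 490 MPa, n = 0.202
Copper has the lowest safety factor, n = 0.202.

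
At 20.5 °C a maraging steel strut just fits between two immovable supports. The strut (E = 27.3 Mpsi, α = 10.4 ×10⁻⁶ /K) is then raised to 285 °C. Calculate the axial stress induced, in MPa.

E = 27.3 Mpsi = 188.2 GPa.
ΔT = 264.5 K. Constrained thermal stress σ = E·α·ΔT = 188.2×10³ MPa × 10.4×10⁻⁶ × 264.5 = 518 MPa (compressive).

518 MPa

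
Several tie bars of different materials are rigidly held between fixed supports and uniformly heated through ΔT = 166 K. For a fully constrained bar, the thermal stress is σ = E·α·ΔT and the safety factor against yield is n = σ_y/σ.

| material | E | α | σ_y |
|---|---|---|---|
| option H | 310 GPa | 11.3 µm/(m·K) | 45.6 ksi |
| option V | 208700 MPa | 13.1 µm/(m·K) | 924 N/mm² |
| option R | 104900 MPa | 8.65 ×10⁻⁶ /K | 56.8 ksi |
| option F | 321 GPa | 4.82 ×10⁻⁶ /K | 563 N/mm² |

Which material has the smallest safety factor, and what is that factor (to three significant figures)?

With everything in SI (GPa, ×10⁻⁶/K, MPa):
  option H: E = 310.0, α = 11.3, σ_y = 314.4 → σ = 581 MPa, n = 0.541
  option V: E = 208.7, α = 13.1, σ_y = 924.0 → σ = 454 MPa, n = 2.04
  option R: E = 104.9, α = 8.65, σ_y = 391.6 → σ = 151 MPa, n = 2.60
  option F: E = 321.0, α = 4.82, σ_y = 563.0 → σ = 257 MPa, n = 2.19
Option H has the lowest safety factor, n = 0.541.

option H, n = 0.541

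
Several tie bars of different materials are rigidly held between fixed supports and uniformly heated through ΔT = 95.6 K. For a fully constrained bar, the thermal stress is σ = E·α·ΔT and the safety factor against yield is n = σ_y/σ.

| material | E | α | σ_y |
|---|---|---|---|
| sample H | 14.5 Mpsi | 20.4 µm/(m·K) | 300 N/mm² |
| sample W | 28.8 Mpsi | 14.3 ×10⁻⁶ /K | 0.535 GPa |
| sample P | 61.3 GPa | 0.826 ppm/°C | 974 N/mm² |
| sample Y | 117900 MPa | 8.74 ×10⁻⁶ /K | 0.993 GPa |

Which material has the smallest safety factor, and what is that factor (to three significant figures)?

With everything in SI (GPa, ×10⁻⁶/K, MPa):
  sample H: E = 99.97, α = 20.4, σ_y = 300.0 → σ = 195 MPa, n = 1.54
  sample W: E = 198.6, α = 14.3, σ_y = 535.0 → σ = 271 MPa, n = 1.97
  sample P: E = 61.30, α = 0.826, σ_y = 974.0 → σ = 4.84 MPa, n = 201
  sample Y: E = 117.9, α = 8.74, σ_y = 993.0 → σ = 98.5 MPa, n = 10.1
The minimum is sample H at n = 1.54.

sample H, n = 1.54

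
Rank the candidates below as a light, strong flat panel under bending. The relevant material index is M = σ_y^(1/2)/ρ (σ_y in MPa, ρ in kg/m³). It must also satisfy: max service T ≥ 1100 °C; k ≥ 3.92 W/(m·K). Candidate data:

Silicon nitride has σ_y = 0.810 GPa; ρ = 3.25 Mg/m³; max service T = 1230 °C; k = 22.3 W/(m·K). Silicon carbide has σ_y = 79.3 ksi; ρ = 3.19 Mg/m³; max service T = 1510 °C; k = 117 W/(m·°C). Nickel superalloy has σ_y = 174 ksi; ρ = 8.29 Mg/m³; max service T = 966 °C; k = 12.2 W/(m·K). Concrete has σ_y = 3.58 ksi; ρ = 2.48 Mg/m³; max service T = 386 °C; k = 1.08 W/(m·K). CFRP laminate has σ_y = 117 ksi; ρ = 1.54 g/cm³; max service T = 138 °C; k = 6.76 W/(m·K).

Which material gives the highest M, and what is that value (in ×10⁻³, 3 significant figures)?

silicon nitride, M = 8.76×10⁻³

Screen on constraints: max service T ≥ 1100 °C; k ≥ 3.92 W/(m·K). Survivors: silicon nitride, silicon carbide.
Normalizing units and computing the index:
  silicon nitride: σ_y = 810.0 MPa, ρ = 3250 kg/m³
  silicon carbide: σ_y = 546.8 MPa, ρ = 3190 kg/m³
  silicon nitride: M = 8.76×10⁻³
  silicon carbide: M = 7.33×10⁻³
The maximum is for silicon nitride.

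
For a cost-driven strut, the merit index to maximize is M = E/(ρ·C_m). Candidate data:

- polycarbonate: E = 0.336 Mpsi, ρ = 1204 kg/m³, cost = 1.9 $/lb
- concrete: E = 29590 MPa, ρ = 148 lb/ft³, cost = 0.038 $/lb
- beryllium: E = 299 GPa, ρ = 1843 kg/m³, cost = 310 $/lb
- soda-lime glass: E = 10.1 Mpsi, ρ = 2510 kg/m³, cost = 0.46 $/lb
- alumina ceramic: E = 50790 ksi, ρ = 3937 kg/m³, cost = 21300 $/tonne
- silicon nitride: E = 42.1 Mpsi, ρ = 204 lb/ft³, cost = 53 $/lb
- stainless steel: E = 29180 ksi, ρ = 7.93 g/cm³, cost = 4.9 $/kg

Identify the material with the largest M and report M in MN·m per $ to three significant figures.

After converting to SI:
  polycarbonate: E = 2.317 GPa, ρ = 1204 kg/m³, cost = 4.189 $/kg
  concrete: E = 29.59 GPa, ρ = 2371 kg/m³, cost = 0.08377 $/kg
  beryllium: E = 299.0 GPa, ρ = 1843 kg/m³, cost = 683.4 $/kg
  soda-lime glass: E = 69.64 GPa, ρ = 2510 kg/m³, cost = 1.014 $/kg
  alumina ceramic: E = 350.2 GPa, ρ = 3937 kg/m³, cost = 21.30 $/kg
  silicon nitride: E = 290.3 GPa, ρ = 3268 kg/m³, cost = 116.8 $/kg
  stainless steel: E = 201.2 GPa, ρ = 7930 kg/m³, cost = 4.900 $/kg
  concrete: M = 149 MN·m per $
  soda-lime glass: M = 27.4 MN·m per $
  stainless steel: M = 5.18 MN·m per $
  alumina ceramic: M = 4.18 MN·m per $
  silicon nitride: M = 0.760 MN·m per $
  polycarbonate: M = 0.459 MN·m per $
  beryllium: M = 0.237 MN·m per $
Highest index: concrete.

concrete, M = 149 MN·m per $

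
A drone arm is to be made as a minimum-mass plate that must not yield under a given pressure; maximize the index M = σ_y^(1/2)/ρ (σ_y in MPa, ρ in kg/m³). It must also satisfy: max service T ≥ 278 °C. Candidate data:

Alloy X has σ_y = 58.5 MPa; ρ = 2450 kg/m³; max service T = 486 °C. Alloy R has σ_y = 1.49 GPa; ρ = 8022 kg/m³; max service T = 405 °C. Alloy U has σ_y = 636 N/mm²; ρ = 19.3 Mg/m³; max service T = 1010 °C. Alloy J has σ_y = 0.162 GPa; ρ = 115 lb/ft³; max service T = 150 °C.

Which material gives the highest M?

alloy R

Screen on constraints: max service T ≥ 278 °C. Survivors: alloy X, alloy R, alloy U.
Putting every candidate on a common basis:
  alloy X: σ_y = 58.50 MPa, ρ = 2450 kg/m³
  alloy R: σ_y = 1490 MPa, ρ = 8022 kg/m³
  alloy U: σ_y = 636.0 MPa, ρ = 19300 kg/m³
  alloy R: M = 4.81×10⁻³
  alloy X: M = 3.12×10⁻³
  alloy U: M = 1.31×10⁻³
Alloy R has the largest M.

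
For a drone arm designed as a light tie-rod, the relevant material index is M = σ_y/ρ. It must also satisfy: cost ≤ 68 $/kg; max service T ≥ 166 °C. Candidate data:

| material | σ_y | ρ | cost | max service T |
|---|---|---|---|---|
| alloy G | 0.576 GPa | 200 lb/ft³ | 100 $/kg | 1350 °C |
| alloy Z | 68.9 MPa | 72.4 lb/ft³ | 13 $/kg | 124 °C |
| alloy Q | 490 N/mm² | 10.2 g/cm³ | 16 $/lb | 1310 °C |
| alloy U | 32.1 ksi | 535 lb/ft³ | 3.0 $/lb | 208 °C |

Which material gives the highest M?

alloy Q

Screen on constraints: cost ≤ 68 $/kg; max service T ≥ 166 °C. Survivors: alloy Q, alloy U.
Convert each candidate to consistent units, then evaluate M:
  alloy Q: σ_y = 490.0 MPa, ρ = 10200 kg/m³
  alloy U: σ_y = 221.3 MPa, ρ = 8570 kg/m³
  alloy Q: M = 48.0 kN·m/kg
  alloy U: M = 25.8 kN·m/kg
Highest index: alloy Q.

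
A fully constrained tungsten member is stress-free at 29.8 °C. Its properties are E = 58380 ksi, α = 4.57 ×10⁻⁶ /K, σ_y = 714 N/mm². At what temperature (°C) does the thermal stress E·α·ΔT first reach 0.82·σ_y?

E = 58380 ksi = 402.5 GPa.
σ_y = 714 N/mm² = 714.0 MPa.
E·α·ΔT = 585.5 MPa ⇒ ΔT = 585.5 / (402.5×10³ × 4.57×10⁻⁶) = 318.3 K.
T = 29.8 + 318.3 = 348.1 °C.

348 °C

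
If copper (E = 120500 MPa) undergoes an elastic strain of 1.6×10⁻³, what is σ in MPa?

193 MPa

E = 120500 MPa = 120.5 GPa.
σ = E·ε = 120500 MPa × 1.6×10⁻³ = 193 MPa.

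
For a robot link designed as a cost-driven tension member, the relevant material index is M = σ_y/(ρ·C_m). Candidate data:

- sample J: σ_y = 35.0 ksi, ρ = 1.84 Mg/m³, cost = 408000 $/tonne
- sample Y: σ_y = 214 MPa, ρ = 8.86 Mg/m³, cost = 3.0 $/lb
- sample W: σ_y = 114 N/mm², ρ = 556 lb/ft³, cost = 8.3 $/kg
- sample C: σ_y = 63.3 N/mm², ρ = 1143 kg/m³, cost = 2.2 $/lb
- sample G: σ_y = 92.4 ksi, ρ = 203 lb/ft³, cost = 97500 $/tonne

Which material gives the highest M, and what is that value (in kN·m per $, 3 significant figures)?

Convert each candidate to consistent units, then evaluate M:
  sample J: σ_y = 241.3 MPa, ρ = 1840 kg/m³, cost = 408.0 $/kg
  sample Y: σ_y = 214.0 MPa, ρ = 8860 kg/m³, cost = 6.614 $/kg
  sample W: σ_y = 114.0 MPa, ρ = 8906 kg/m³, cost = 8.300 $/kg
  sample C: σ_y = 63.30 MPa, ρ = 1143 kg/m³, cost = 4.850 $/kg
  sample G: σ_y = 637.1 MPa, ρ = 3252 kg/m³, cost = 97.50 $/kg
  sample C: M = 11.4 kN·m per $
  sample Y: M = 3.65 kN·m per $
  sample G: M = 2.01 kN·m per $
  sample W: M = 1.54 kN·m per $
  sample J: M = 0.321 kN·m per $
The maximum is for sample C.

sample C, M = 11.4 kN·m per $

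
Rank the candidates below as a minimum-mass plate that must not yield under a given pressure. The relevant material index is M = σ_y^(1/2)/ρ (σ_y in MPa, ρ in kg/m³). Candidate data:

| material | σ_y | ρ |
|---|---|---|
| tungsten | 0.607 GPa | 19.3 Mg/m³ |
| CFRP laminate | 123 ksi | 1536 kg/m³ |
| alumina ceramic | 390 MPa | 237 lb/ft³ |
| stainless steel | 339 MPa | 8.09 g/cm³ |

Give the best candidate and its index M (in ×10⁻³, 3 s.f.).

Normalizing units and computing the index:
  tungsten: σ_y = 607.0 MPa, ρ = 19300 kg/m³
  CFRP laminate: σ_y = 848.1 MPa, ρ = 1536 kg/m³
  alumina ceramic: σ_y = 390.0 MPa, ρ = 3796 kg/m³
  stainless steel: σ_y = 339.0 MPa, ρ = 8090 kg/m³
  CFRP laminate: M = 19.0×10⁻³
  alumina ceramic: M = 5.20×10⁻³
  stainless steel: M = 2.28×10⁻³
  tungsten: M = 1.28×10⁻³
CFRP laminate has the largest M.

CFRP laminate, M = 19.0×10⁻³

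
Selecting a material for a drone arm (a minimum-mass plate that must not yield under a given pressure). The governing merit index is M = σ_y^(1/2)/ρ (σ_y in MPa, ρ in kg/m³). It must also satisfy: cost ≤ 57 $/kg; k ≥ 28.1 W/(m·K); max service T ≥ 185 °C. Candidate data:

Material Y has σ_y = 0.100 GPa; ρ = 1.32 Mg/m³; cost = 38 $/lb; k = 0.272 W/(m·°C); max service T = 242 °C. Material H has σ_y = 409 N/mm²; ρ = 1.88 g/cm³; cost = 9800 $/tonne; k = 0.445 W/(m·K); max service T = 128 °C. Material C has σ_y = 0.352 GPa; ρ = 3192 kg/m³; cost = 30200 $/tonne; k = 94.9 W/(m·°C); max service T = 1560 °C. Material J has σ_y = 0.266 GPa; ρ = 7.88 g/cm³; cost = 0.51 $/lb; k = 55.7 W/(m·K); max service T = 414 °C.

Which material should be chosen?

Screen on constraints: cost ≤ 57 $/kg; k ≥ 28.1 W/(m·K); max service T ≥ 185 °C. Survivors: material C, material J.
Putting every candidate on a common basis:
  material C: σ_y = 352.0 MPa, ρ = 3192 kg/m³
  material J: σ_y = 266.0 MPa, ρ = 7880 kg/m³
  material C: M = 5.88×10⁻³
  material J: M = 2.07×10⁻³
The maximum is for material C.

material C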